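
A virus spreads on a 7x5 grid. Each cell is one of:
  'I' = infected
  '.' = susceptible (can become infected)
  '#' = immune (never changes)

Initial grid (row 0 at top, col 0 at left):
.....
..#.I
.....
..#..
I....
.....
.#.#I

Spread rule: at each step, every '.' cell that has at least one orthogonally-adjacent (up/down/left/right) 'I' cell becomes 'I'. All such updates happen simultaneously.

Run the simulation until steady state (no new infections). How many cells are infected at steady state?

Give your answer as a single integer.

Answer: 31

Derivation:
Step 0 (initial): 3 infected
Step 1: +7 new -> 10 infected
Step 2: +10 new -> 20 infected
Step 3: +7 new -> 27 infected
Step 4: +4 new -> 31 infected
Step 5: +0 new -> 31 infected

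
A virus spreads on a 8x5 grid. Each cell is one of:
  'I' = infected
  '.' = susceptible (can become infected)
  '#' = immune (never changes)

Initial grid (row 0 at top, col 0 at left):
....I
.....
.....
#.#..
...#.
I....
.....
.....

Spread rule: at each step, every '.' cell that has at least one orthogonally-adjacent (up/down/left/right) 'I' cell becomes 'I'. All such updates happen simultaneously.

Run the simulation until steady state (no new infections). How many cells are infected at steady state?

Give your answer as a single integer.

Step 0 (initial): 2 infected
Step 1: +5 new -> 7 infected
Step 2: +7 new -> 14 infected
Step 3: +9 new -> 23 infected
Step 4: +9 new -> 32 infected
Step 5: +4 new -> 36 infected
Step 6: +1 new -> 37 infected
Step 7: +0 new -> 37 infected

Answer: 37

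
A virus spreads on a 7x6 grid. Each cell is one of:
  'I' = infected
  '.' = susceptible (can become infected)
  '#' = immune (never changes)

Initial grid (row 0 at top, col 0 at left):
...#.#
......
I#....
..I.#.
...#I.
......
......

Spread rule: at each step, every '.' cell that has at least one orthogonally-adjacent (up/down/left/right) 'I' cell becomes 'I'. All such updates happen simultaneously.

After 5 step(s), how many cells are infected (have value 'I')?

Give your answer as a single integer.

Step 0 (initial): 3 infected
Step 1: +8 new -> 11 infected
Step 2: +11 new -> 22 infected
Step 3: +10 new -> 32 infected
Step 4: +4 new -> 36 infected
Step 5: +1 new -> 37 infected

Answer: 37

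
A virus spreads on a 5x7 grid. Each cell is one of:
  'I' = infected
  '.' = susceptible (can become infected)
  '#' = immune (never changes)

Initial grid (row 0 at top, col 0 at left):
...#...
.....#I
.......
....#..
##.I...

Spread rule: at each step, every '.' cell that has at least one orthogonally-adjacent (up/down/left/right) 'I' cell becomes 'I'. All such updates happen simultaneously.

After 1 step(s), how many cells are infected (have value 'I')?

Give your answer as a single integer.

Step 0 (initial): 2 infected
Step 1: +5 new -> 7 infected

Answer: 7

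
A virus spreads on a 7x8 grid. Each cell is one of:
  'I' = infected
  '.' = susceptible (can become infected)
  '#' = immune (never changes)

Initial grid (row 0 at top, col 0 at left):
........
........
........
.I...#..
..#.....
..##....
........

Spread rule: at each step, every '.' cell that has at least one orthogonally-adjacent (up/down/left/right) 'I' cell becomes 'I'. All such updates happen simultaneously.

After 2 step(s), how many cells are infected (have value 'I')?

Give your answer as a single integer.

Answer: 11

Derivation:
Step 0 (initial): 1 infected
Step 1: +4 new -> 5 infected
Step 2: +6 new -> 11 infected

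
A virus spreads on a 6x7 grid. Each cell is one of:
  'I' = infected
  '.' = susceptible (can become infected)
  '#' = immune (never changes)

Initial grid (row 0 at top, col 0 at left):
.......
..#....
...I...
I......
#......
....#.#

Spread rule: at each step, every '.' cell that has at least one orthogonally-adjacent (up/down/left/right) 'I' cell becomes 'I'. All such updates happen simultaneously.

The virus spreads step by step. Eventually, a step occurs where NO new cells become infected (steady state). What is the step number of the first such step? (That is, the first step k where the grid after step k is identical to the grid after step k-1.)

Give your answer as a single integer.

Step 0 (initial): 2 infected
Step 1: +6 new -> 8 infected
Step 2: +9 new -> 17 infected
Step 3: +11 new -> 28 infected
Step 4: +7 new -> 35 infected
Step 5: +3 new -> 38 infected
Step 6: +0 new -> 38 infected

Answer: 6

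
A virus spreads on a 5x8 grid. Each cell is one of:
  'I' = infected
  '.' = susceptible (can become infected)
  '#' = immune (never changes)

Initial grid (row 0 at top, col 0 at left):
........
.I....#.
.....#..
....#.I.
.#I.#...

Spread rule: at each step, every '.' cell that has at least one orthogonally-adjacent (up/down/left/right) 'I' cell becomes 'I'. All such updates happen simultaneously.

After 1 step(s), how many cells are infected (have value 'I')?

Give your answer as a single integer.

Step 0 (initial): 3 infected
Step 1: +10 new -> 13 infected

Answer: 13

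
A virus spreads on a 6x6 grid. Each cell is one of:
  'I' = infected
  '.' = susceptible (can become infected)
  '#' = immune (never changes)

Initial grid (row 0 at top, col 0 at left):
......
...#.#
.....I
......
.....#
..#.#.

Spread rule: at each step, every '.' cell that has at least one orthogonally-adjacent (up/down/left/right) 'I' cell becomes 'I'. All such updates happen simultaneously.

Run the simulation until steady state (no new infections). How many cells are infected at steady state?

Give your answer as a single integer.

Step 0 (initial): 1 infected
Step 1: +2 new -> 3 infected
Step 2: +3 new -> 6 infected
Step 3: +4 new -> 10 infected
Step 4: +6 new -> 16 infected
Step 5: +6 new -> 22 infected
Step 6: +4 new -> 26 infected
Step 7: +3 new -> 29 infected
Step 8: +1 new -> 30 infected
Step 9: +0 new -> 30 infected

Answer: 30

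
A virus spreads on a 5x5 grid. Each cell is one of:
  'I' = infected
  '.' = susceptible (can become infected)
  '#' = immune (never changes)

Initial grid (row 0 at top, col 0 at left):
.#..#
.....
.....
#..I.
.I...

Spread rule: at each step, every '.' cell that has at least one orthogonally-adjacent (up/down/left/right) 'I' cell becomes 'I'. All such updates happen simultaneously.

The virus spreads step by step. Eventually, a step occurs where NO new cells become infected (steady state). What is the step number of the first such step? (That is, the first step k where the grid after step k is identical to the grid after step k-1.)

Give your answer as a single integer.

Answer: 6

Derivation:
Step 0 (initial): 2 infected
Step 1: +7 new -> 9 infected
Step 2: +5 new -> 14 infected
Step 3: +5 new -> 19 infected
Step 4: +2 new -> 21 infected
Step 5: +1 new -> 22 infected
Step 6: +0 new -> 22 infected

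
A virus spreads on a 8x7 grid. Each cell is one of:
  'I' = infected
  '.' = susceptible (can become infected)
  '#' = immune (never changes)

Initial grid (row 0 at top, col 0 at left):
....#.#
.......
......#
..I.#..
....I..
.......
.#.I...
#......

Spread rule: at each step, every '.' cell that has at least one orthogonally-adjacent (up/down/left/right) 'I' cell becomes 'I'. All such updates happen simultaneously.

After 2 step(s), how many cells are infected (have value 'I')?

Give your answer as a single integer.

Answer: 26

Derivation:
Step 0 (initial): 3 infected
Step 1: +11 new -> 14 infected
Step 2: +12 new -> 26 infected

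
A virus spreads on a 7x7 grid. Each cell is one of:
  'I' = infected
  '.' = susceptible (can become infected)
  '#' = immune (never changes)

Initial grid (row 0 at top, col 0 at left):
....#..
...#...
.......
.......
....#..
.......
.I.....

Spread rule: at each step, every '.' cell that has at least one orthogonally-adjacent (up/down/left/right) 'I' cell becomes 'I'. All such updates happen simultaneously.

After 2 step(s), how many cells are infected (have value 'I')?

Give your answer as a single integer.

Answer: 8

Derivation:
Step 0 (initial): 1 infected
Step 1: +3 new -> 4 infected
Step 2: +4 new -> 8 infected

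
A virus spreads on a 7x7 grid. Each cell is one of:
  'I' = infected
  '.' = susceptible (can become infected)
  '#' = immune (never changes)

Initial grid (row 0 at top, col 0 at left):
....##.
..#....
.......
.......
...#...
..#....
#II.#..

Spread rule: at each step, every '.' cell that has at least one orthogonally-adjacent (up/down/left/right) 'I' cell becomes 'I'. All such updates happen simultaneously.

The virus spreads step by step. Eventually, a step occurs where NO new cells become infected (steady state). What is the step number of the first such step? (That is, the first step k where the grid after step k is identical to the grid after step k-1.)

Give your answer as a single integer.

Step 0 (initial): 2 infected
Step 1: +2 new -> 4 infected
Step 2: +3 new -> 7 infected
Step 3: +4 new -> 11 infected
Step 4: +5 new -> 16 infected
Step 5: +8 new -> 24 infected
Step 6: +7 new -> 31 infected
Step 7: +6 new -> 37 infected
Step 8: +3 new -> 40 infected
Step 9: +1 new -> 41 infected
Step 10: +1 new -> 42 infected
Step 11: +0 new -> 42 infected

Answer: 11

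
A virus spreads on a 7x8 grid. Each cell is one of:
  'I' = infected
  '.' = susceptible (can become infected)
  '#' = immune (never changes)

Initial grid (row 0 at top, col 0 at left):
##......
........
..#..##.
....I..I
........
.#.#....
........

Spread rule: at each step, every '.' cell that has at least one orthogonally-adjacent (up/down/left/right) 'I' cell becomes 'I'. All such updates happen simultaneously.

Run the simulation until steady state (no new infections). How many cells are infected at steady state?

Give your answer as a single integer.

Answer: 49

Derivation:
Step 0 (initial): 2 infected
Step 1: +7 new -> 9 infected
Step 2: +9 new -> 18 infected
Step 3: +11 new -> 29 infected
Step 4: +11 new -> 40 infected
Step 5: +5 new -> 45 infected
Step 6: +3 new -> 48 infected
Step 7: +1 new -> 49 infected
Step 8: +0 new -> 49 infected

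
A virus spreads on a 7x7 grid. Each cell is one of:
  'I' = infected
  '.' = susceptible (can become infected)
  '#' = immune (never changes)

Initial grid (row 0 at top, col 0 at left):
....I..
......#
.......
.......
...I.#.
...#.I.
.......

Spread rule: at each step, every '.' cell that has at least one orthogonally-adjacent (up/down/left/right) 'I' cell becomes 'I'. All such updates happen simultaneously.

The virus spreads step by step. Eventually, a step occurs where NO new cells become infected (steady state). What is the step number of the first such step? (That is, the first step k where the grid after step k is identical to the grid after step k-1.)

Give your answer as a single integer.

Answer: 6

Derivation:
Step 0 (initial): 3 infected
Step 1: +9 new -> 12 infected
Step 2: +13 new -> 25 infected
Step 3: +11 new -> 36 infected
Step 4: +7 new -> 43 infected
Step 5: +3 new -> 46 infected
Step 6: +0 new -> 46 infected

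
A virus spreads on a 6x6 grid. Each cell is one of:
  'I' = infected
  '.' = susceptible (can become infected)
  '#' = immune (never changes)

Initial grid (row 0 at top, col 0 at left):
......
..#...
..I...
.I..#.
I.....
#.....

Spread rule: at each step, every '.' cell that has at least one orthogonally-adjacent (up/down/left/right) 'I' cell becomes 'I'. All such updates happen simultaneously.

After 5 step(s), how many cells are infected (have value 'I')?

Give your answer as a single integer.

Answer: 32

Derivation:
Step 0 (initial): 3 infected
Step 1: +5 new -> 8 infected
Step 2: +7 new -> 15 infected
Step 3: +7 new -> 22 infected
Step 4: +7 new -> 29 infected
Step 5: +3 new -> 32 infected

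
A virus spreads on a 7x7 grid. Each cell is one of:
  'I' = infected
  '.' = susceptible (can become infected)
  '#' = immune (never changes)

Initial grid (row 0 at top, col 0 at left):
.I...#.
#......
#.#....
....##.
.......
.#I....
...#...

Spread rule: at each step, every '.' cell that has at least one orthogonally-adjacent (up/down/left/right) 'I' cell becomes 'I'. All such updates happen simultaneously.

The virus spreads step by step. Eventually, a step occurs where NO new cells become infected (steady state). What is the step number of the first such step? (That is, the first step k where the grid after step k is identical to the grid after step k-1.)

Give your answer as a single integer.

Answer: 8

Derivation:
Step 0 (initial): 2 infected
Step 1: +6 new -> 8 infected
Step 2: +8 new -> 16 infected
Step 3: +9 new -> 25 infected
Step 4: +7 new -> 32 infected
Step 5: +4 new -> 36 infected
Step 6: +3 new -> 39 infected
Step 7: +2 new -> 41 infected
Step 8: +0 new -> 41 infected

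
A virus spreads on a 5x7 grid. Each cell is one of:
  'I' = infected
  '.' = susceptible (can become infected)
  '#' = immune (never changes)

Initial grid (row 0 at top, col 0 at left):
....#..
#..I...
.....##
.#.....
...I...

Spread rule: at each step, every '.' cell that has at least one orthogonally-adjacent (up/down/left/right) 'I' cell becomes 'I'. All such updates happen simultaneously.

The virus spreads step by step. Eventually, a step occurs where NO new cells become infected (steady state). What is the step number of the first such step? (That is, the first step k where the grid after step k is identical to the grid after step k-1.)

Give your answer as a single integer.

Answer: 5

Derivation:
Step 0 (initial): 2 infected
Step 1: +7 new -> 9 infected
Step 2: +9 new -> 18 infected
Step 3: +7 new -> 25 infected
Step 4: +5 new -> 30 infected
Step 5: +0 new -> 30 infected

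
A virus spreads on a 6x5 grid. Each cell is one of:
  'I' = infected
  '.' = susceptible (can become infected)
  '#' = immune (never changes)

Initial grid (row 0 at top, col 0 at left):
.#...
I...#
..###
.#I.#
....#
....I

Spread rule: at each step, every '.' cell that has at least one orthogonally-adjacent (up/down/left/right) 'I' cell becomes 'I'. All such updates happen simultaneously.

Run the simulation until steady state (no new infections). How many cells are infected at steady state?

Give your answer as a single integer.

Step 0 (initial): 3 infected
Step 1: +6 new -> 9 infected
Step 2: +6 new -> 15 infected
Step 3: +4 new -> 19 infected
Step 4: +2 new -> 21 infected
Step 5: +1 new -> 22 infected
Step 6: +0 new -> 22 infected

Answer: 22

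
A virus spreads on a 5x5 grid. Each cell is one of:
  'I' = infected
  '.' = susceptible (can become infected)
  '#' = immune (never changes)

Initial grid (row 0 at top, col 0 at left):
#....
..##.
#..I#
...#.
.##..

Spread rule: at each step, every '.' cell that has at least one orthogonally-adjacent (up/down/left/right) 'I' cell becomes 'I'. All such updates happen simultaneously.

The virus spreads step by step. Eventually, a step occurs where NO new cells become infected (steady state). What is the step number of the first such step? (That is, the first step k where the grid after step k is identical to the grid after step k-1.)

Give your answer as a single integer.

Step 0 (initial): 1 infected
Step 1: +1 new -> 2 infected
Step 2: +2 new -> 4 infected
Step 3: +2 new -> 6 infected
Step 4: +3 new -> 9 infected
Step 5: +2 new -> 11 infected
Step 6: +1 new -> 12 infected
Step 7: +1 new -> 13 infected
Step 8: +1 new -> 14 infected
Step 9: +0 new -> 14 infected

Answer: 9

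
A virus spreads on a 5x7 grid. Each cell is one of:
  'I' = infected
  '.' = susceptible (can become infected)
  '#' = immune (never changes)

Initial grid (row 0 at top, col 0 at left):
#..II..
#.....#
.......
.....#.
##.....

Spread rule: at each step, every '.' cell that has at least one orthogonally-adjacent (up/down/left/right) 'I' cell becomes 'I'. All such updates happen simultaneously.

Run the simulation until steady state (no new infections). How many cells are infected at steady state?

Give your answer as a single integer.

Step 0 (initial): 2 infected
Step 1: +4 new -> 6 infected
Step 2: +6 new -> 12 infected
Step 3: +5 new -> 17 infected
Step 4: +5 new -> 22 infected
Step 5: +5 new -> 27 infected
Step 6: +2 new -> 29 infected
Step 7: +0 new -> 29 infected

Answer: 29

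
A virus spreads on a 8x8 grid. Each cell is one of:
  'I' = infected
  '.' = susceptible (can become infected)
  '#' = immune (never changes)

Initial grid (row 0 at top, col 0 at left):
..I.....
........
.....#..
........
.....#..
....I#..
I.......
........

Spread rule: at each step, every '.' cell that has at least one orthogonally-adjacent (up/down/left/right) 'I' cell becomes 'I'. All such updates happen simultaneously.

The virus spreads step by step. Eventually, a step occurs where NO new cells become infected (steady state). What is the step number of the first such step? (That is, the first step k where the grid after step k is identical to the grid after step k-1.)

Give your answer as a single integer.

Step 0 (initial): 3 infected
Step 1: +9 new -> 12 infected
Step 2: +15 new -> 27 infected
Step 3: +16 new -> 43 infected
Step 4: +8 new -> 51 infected
Step 5: +7 new -> 58 infected
Step 6: +3 new -> 61 infected
Step 7: +0 new -> 61 infected

Answer: 7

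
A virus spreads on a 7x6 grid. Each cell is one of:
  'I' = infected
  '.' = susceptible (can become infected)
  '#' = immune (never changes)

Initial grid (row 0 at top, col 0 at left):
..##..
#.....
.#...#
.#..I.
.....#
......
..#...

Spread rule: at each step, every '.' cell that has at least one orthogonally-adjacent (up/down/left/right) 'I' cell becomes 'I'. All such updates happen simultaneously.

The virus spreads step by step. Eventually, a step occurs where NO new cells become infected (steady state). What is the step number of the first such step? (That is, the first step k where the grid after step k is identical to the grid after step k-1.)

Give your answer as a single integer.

Step 0 (initial): 1 infected
Step 1: +4 new -> 5 infected
Step 2: +5 new -> 10 infected
Step 3: +8 new -> 18 infected
Step 4: +6 new -> 24 infected
Step 5: +3 new -> 27 infected
Step 6: +4 new -> 31 infected
Step 7: +3 new -> 34 infected
Step 8: +0 new -> 34 infected

Answer: 8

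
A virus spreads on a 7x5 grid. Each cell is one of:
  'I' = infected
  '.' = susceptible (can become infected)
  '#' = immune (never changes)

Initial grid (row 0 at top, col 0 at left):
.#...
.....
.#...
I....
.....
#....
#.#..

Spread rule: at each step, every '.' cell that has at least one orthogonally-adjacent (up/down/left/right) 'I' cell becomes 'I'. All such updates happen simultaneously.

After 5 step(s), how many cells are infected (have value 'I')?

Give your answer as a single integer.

Answer: 24

Derivation:
Step 0 (initial): 1 infected
Step 1: +3 new -> 4 infected
Step 2: +3 new -> 7 infected
Step 3: +6 new -> 13 infected
Step 4: +6 new -> 19 infected
Step 5: +5 new -> 24 infected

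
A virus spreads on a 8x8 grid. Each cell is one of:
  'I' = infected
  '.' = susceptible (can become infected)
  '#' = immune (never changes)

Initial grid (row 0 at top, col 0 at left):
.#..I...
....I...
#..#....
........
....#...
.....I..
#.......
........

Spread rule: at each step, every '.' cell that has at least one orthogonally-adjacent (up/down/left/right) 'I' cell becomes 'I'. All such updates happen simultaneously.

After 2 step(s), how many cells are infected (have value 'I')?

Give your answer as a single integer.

Step 0 (initial): 3 infected
Step 1: +9 new -> 12 infected
Step 2: +13 new -> 25 infected

Answer: 25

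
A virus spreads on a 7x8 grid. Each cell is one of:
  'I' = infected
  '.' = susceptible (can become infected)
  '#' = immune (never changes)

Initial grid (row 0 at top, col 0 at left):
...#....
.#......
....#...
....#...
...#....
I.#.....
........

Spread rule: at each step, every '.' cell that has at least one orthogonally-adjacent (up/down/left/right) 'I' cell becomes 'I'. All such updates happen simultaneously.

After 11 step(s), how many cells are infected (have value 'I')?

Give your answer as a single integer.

Answer: 48

Derivation:
Step 0 (initial): 1 infected
Step 1: +3 new -> 4 infected
Step 2: +3 new -> 7 infected
Step 3: +4 new -> 11 infected
Step 4: +4 new -> 15 infected
Step 5: +5 new -> 20 infected
Step 6: +5 new -> 25 infected
Step 7: +5 new -> 30 infected
Step 8: +4 new -> 34 infected
Step 9: +5 new -> 39 infected
Step 10: +5 new -> 44 infected
Step 11: +4 new -> 48 infected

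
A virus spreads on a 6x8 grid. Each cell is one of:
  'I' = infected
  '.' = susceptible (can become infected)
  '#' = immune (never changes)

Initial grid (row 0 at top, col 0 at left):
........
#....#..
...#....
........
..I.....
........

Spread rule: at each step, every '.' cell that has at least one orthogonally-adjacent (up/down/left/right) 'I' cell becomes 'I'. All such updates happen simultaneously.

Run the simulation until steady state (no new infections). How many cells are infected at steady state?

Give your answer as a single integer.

Step 0 (initial): 1 infected
Step 1: +4 new -> 5 infected
Step 2: +7 new -> 12 infected
Step 3: +7 new -> 19 infected
Step 4: +8 new -> 27 infected
Step 5: +7 new -> 34 infected
Step 6: +5 new -> 39 infected
Step 7: +3 new -> 42 infected
Step 8: +2 new -> 44 infected
Step 9: +1 new -> 45 infected
Step 10: +0 new -> 45 infected

Answer: 45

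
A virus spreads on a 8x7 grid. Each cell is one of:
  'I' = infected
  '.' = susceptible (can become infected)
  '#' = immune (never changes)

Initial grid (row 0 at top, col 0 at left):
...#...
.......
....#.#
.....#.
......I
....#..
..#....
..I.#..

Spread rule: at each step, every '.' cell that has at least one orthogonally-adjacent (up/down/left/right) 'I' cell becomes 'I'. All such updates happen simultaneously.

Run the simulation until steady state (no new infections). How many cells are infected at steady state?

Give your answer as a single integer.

Answer: 49

Derivation:
Step 0 (initial): 2 infected
Step 1: +5 new -> 7 infected
Step 2: +6 new -> 13 infected
Step 3: +8 new -> 21 infected
Step 4: +6 new -> 27 infected
Step 5: +4 new -> 31 infected
Step 6: +4 new -> 35 infected
Step 7: +4 new -> 39 infected
Step 8: +5 new -> 44 infected
Step 9: +4 new -> 48 infected
Step 10: +1 new -> 49 infected
Step 11: +0 new -> 49 infected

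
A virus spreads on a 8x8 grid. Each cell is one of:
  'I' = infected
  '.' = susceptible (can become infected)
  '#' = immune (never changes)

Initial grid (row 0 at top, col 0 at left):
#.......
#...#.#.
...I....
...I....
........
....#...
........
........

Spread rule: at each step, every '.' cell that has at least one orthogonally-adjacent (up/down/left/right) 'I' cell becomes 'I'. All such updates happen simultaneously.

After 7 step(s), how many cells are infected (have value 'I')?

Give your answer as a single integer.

Step 0 (initial): 2 infected
Step 1: +6 new -> 8 infected
Step 2: +9 new -> 17 infected
Step 3: +12 new -> 29 infected
Step 4: +11 new -> 40 infected
Step 5: +9 new -> 49 infected
Step 6: +6 new -> 55 infected
Step 7: +3 new -> 58 infected

Answer: 58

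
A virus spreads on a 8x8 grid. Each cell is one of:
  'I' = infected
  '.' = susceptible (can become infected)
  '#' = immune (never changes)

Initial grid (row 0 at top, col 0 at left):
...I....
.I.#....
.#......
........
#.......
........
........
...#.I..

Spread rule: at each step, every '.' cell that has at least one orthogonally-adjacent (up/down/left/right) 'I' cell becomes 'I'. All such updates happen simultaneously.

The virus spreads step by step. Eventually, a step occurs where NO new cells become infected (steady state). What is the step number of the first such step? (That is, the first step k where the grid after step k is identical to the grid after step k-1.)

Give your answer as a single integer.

Answer: 8

Derivation:
Step 0 (initial): 3 infected
Step 1: +8 new -> 11 infected
Step 2: +9 new -> 20 infected
Step 3: +11 new -> 31 infected
Step 4: +13 new -> 44 infected
Step 5: +9 new -> 53 infected
Step 6: +5 new -> 58 infected
Step 7: +2 new -> 60 infected
Step 8: +0 new -> 60 infected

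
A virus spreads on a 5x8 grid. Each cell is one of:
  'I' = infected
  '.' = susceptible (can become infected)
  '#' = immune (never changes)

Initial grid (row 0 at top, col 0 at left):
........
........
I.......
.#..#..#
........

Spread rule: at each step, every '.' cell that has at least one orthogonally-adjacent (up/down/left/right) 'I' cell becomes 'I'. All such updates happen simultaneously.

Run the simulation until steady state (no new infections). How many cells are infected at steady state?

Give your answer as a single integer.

Step 0 (initial): 1 infected
Step 1: +3 new -> 4 infected
Step 2: +4 new -> 8 infected
Step 3: +5 new -> 13 infected
Step 4: +5 new -> 18 infected
Step 5: +4 new -> 22 infected
Step 6: +5 new -> 27 infected
Step 7: +5 new -> 32 infected
Step 8: +3 new -> 35 infected
Step 9: +2 new -> 37 infected
Step 10: +0 new -> 37 infected

Answer: 37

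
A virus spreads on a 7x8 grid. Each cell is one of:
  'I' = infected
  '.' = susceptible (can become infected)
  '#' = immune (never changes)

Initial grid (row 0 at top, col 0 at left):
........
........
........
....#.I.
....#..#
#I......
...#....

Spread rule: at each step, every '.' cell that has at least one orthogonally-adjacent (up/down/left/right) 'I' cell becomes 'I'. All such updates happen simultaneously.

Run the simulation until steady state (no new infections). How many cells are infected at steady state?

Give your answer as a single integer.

Step 0 (initial): 2 infected
Step 1: +7 new -> 9 infected
Step 2: +11 new -> 20 infected
Step 3: +12 new -> 32 infected
Step 4: +11 new -> 43 infected
Step 5: +5 new -> 48 infected
Step 6: +3 new -> 51 infected
Step 7: +0 new -> 51 infected

Answer: 51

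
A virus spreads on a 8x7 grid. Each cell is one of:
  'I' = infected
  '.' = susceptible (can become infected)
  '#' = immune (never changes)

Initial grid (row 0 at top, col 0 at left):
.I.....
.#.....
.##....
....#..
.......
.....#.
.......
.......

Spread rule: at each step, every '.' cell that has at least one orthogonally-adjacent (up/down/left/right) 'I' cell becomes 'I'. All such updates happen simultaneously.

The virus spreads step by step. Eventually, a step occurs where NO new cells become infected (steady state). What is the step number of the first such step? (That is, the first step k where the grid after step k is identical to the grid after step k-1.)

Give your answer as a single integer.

Step 0 (initial): 1 infected
Step 1: +2 new -> 3 infected
Step 2: +3 new -> 6 infected
Step 3: +3 new -> 9 infected
Step 4: +4 new -> 13 infected
Step 5: +6 new -> 19 infected
Step 6: +6 new -> 25 infected
Step 7: +7 new -> 32 infected
Step 8: +7 new -> 39 infected
Step 9: +5 new -> 44 infected
Step 10: +4 new -> 48 infected
Step 11: +2 new -> 50 infected
Step 12: +1 new -> 51 infected
Step 13: +0 new -> 51 infected

Answer: 13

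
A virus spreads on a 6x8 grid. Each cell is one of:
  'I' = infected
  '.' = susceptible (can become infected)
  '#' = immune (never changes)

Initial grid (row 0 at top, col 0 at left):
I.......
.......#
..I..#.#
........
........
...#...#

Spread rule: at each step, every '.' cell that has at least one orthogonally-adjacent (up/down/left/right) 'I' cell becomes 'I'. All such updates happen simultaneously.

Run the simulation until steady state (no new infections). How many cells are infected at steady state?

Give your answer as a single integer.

Answer: 43

Derivation:
Step 0 (initial): 2 infected
Step 1: +6 new -> 8 infected
Step 2: +8 new -> 16 infected
Step 3: +7 new -> 23 infected
Step 4: +6 new -> 29 infected
Step 5: +6 new -> 35 infected
Step 6: +5 new -> 40 infected
Step 7: +3 new -> 43 infected
Step 8: +0 new -> 43 infected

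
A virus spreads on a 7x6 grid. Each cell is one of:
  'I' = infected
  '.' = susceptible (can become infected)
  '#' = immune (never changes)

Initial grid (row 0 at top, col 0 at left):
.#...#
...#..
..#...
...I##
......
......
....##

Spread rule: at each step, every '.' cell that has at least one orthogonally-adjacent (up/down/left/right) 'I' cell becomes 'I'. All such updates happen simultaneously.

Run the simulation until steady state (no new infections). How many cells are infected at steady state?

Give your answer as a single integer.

Step 0 (initial): 1 infected
Step 1: +3 new -> 4 infected
Step 2: +5 new -> 9 infected
Step 3: +9 new -> 18 infected
Step 4: +8 new -> 26 infected
Step 5: +5 new -> 31 infected
Step 6: +3 new -> 34 infected
Step 7: +0 new -> 34 infected

Answer: 34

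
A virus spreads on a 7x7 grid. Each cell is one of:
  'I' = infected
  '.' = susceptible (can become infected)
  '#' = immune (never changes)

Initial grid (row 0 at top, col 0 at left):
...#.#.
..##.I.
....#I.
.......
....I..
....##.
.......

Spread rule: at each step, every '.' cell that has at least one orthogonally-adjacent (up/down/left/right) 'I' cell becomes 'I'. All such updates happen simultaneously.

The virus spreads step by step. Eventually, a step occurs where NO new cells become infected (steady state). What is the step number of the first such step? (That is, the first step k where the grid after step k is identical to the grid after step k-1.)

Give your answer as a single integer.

Answer: 9

Derivation:
Step 0 (initial): 3 infected
Step 1: +7 new -> 10 infected
Step 2: +7 new -> 17 infected
Step 3: +6 new -> 23 infected
Step 4: +7 new -> 30 infected
Step 5: +5 new -> 35 infected
Step 6: +3 new -> 38 infected
Step 7: +2 new -> 40 infected
Step 8: +2 new -> 42 infected
Step 9: +0 new -> 42 infected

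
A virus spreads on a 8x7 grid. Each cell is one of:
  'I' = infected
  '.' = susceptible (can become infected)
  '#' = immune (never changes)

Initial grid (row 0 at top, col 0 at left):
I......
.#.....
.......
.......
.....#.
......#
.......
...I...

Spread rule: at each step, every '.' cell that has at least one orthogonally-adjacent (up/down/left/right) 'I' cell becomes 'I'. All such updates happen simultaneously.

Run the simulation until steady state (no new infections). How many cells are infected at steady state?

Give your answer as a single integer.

Step 0 (initial): 2 infected
Step 1: +5 new -> 7 infected
Step 2: +7 new -> 14 infected
Step 3: +11 new -> 25 infected
Step 4: +12 new -> 37 infected
Step 5: +7 new -> 44 infected
Step 6: +4 new -> 48 infected
Step 7: +3 new -> 51 infected
Step 8: +2 new -> 53 infected
Step 9: +0 new -> 53 infected

Answer: 53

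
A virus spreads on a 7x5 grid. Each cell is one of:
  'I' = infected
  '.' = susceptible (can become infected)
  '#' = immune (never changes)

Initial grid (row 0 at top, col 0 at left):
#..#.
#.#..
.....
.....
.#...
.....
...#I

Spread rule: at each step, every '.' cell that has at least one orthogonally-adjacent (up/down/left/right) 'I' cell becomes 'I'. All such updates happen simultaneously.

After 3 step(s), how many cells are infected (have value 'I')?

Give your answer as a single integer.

Step 0 (initial): 1 infected
Step 1: +1 new -> 2 infected
Step 2: +2 new -> 4 infected
Step 3: +3 new -> 7 infected

Answer: 7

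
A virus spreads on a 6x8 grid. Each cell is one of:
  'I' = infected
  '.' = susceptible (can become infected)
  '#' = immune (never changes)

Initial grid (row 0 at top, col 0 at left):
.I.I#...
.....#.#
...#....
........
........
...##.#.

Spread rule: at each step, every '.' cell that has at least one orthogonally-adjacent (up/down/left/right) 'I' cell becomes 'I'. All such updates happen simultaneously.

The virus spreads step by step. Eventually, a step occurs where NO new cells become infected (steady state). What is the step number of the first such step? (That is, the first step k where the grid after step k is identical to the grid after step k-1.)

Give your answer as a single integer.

Step 0 (initial): 2 infected
Step 1: +4 new -> 6 infected
Step 2: +4 new -> 10 infected
Step 3: +4 new -> 14 infected
Step 4: +5 new -> 19 infected
Step 5: +7 new -> 26 infected
Step 6: +7 new -> 33 infected
Step 7: +4 new -> 37 infected
Step 8: +3 new -> 40 infected
Step 9: +1 new -> 41 infected
Step 10: +0 new -> 41 infected

Answer: 10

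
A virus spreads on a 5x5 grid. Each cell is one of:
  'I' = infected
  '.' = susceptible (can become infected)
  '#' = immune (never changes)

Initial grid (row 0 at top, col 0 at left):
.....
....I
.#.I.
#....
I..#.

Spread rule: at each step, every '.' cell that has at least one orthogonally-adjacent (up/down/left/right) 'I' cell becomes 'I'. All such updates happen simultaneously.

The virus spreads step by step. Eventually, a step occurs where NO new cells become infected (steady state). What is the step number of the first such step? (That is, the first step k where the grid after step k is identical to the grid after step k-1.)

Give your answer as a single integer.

Step 0 (initial): 3 infected
Step 1: +6 new -> 9 infected
Step 2: +6 new -> 15 infected
Step 3: +3 new -> 18 infected
Step 4: +2 new -> 20 infected
Step 5: +2 new -> 22 infected
Step 6: +0 new -> 22 infected

Answer: 6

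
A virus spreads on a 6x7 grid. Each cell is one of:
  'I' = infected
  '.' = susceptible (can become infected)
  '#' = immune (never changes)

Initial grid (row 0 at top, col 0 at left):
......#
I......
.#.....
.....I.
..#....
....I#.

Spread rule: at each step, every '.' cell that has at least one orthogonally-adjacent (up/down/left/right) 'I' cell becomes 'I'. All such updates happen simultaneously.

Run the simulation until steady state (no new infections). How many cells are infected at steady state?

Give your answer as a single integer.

Answer: 38

Derivation:
Step 0 (initial): 3 infected
Step 1: +9 new -> 12 infected
Step 2: +10 new -> 22 infected
Step 3: +12 new -> 34 infected
Step 4: +4 new -> 38 infected
Step 5: +0 new -> 38 infected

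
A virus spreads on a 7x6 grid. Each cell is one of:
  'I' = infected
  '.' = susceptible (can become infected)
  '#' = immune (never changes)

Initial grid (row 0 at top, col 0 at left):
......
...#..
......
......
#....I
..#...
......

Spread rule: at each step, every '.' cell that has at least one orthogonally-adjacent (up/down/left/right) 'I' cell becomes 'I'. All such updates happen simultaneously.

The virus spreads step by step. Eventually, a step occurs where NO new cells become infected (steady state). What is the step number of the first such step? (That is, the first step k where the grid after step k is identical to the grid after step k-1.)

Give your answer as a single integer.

Step 0 (initial): 1 infected
Step 1: +3 new -> 4 infected
Step 2: +5 new -> 9 infected
Step 3: +6 new -> 15 infected
Step 4: +6 new -> 21 infected
Step 5: +5 new -> 26 infected
Step 6: +6 new -> 32 infected
Step 7: +4 new -> 36 infected
Step 8: +2 new -> 38 infected
Step 9: +1 new -> 39 infected
Step 10: +0 new -> 39 infected

Answer: 10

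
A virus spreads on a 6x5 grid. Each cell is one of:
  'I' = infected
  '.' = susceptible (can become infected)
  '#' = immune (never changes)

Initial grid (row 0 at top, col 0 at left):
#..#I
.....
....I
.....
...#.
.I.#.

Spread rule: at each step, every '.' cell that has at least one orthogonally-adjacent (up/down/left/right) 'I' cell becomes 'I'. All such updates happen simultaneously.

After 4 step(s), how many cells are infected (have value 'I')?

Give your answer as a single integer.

Step 0 (initial): 3 infected
Step 1: +6 new -> 9 infected
Step 2: +7 new -> 16 infected
Step 3: +5 new -> 21 infected
Step 4: +3 new -> 24 infected

Answer: 24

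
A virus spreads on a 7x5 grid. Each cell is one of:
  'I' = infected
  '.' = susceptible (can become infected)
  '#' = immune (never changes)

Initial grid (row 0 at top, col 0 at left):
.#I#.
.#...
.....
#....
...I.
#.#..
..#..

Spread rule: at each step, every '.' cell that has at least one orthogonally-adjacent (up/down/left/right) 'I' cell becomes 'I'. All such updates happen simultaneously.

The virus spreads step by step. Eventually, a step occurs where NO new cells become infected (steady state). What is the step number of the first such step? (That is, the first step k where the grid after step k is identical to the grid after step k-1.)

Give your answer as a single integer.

Answer: 7

Derivation:
Step 0 (initial): 2 infected
Step 1: +5 new -> 7 infected
Step 2: +8 new -> 15 infected
Step 3: +7 new -> 22 infected
Step 4: +3 new -> 25 infected
Step 5: +2 new -> 27 infected
Step 6: +1 new -> 28 infected
Step 7: +0 new -> 28 infected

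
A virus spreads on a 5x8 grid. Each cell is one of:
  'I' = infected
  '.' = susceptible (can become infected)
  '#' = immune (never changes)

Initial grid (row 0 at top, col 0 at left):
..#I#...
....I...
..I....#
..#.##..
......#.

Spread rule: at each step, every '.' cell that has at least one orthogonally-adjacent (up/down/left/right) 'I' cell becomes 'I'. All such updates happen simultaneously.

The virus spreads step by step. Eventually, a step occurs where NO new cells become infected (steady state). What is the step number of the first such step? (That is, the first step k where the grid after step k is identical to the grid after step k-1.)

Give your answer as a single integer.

Step 0 (initial): 3 infected
Step 1: +6 new -> 9 infected
Step 2: +7 new -> 16 infected
Step 3: +8 new -> 24 infected
Step 4: +6 new -> 30 infected
Step 5: +2 new -> 32 infected
Step 6: +1 new -> 33 infected
Step 7: +0 new -> 33 infected

Answer: 7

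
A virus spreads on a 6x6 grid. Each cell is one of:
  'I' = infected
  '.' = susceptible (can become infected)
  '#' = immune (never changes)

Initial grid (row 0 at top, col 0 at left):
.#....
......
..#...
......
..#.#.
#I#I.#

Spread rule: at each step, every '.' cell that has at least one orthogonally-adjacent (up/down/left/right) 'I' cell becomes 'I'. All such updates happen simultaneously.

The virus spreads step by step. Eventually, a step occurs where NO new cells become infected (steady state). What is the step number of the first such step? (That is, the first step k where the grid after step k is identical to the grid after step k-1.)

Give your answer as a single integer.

Step 0 (initial): 2 infected
Step 1: +3 new -> 5 infected
Step 2: +3 new -> 8 infected
Step 3: +5 new -> 13 infected
Step 4: +5 new -> 18 infected
Step 5: +6 new -> 24 infected
Step 6: +4 new -> 28 infected
Step 7: +1 new -> 29 infected
Step 8: +0 new -> 29 infected

Answer: 8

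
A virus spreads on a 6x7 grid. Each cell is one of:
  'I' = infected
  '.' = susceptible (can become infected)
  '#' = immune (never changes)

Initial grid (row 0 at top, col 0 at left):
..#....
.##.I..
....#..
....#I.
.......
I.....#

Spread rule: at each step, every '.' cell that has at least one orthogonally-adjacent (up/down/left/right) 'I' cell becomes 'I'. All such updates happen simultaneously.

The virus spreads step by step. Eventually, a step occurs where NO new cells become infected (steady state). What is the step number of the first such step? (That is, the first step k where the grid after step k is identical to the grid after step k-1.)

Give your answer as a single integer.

Step 0 (initial): 3 infected
Step 1: +8 new -> 11 infected
Step 2: +11 new -> 22 infected
Step 3: +9 new -> 31 infected
Step 4: +3 new -> 34 infected
Step 5: +1 new -> 35 infected
Step 6: +1 new -> 36 infected
Step 7: +0 new -> 36 infected

Answer: 7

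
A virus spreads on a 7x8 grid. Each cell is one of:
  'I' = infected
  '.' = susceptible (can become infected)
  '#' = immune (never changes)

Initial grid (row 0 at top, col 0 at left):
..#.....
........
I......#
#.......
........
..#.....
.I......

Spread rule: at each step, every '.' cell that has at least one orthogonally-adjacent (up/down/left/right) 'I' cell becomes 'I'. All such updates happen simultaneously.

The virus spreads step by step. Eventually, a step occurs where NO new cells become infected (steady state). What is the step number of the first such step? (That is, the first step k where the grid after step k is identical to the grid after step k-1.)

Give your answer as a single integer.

Step 0 (initial): 2 infected
Step 1: +5 new -> 7 infected
Step 2: +7 new -> 14 infected
Step 3: +8 new -> 22 infected
Step 4: +6 new -> 28 infected
Step 5: +7 new -> 35 infected
Step 6: +7 new -> 42 infected
Step 7: +5 new -> 47 infected
Step 8: +4 new -> 51 infected
Step 9: +1 new -> 52 infected
Step 10: +0 new -> 52 infected

Answer: 10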